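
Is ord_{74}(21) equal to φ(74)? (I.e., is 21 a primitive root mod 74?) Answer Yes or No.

No

φ(74) = φ(2)·φ(37) = 1·36 = 36 = 2^2 · 3^2.
Test 21^(36/q) mod 74 for each prime factor q of 36:
21^18 ≡ 1 (mod 74)  [q = 2: ≡ 1 ✗]
21^12 ≡ 63 (mod 74)  [q = 3: ≢ 1 ✓]
The check at q = 2 fails, so 21 generates a proper subgroup.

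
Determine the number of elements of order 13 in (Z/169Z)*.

12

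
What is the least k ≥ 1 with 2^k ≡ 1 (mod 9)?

The order of 2 must divide φ(9) = φ(3^2) = 3·(3−1) = 6 = 2 · 3.
Divisors of 6: 1, 2, 3, 6.
Evaluate successive powers at the divisors of 6:
2^1 ≡ 2 (mod 9)
2^2 ≡ 4 (mod 9)
2^3 ≡ 8 (mod 9)
2^6 ≡ 1 (mod 9) ✓
The smallest such exponent is 6, so the order of 2 is 6.

6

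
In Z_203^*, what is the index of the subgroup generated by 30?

The order of 30 must divide φ(203) = φ(7·29) = (7−1)·(29−1) = 6·28 = 168 = 2^3 · 3 · 7.
Divisors of 168: 1, 2, 3, 4, 6, 7, 8, 12, 14, 21, 24, 28, 42, 56, 84, 168.
Compute 30^d (mod 203) for the divisors d until we hit 1:
30^1 ≡ 30 (mod 203)
30^2 ≡ 88 (mod 203)
30^3 ≡ 1 (mod 203) ✓
Thus |⟨30⟩| = ord(30) = 3.
The index is φ(203) / ord(30) = 168 / 3 = 56.

56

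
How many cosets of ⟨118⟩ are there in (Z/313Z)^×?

3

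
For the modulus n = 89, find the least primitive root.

3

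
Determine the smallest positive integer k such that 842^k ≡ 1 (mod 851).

198

The order of 842 must divide φ(851) = φ(23·37) = (23−1)·(37−1) = 22·36 = 792 = 2^3 · 3^2 · 11.
Divisors of 792: 1, 2, 3, 4, 6, 8, 9, 11, 12, 18, 22, 24, 33, 36, 44, 66, 72, 88, 99, 132, 198, 264, 396, 792.
Check 842^d mod 851 for each divisor in increasing order:
842^1 ≡ 842 (mod 851)
842^2 ≡ 81 (mod 851)
842^3 ≡ 122 (mod 851)
842^4 ≡ 604 (mod 851)
842^6 ≡ 417 (mod 851)
842^8 ≡ 588 (mod 851)
842^9 ≡ 665 (mod 851)
842^11 ≡ 252 (mod 851)
842^12 ≡ 285 (mod 851)
842^18 ≡ 556 (mod 851)
842^22 ≡ 530 (mod 851)
842^24 ≡ 380 (mod 851)
842^33 ≡ 804 (mod 851)
842^36 ≡ 223 (mod 851)
842^44 ≡ 70 (mod 851)
842^66 ≡ 507 (mod 851)
842^72 ≡ 371 (mod 851)
842^88 ≡ 645 (mod 851)
842^99 ≡ 850 (mod 851)
842^132 ≡ 47 (mod 851)
842^198 ≡ 1 (mod 851) ✓
So ord_851(842) = 198.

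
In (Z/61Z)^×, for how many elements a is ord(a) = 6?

2

φ(61) = 61 − 1 = 60 = 2^2 · 3 · 5.
Since (Z/61Z)^× is cyclic of order 60, the number of elements of order d is φ(d) when d | 60 and 0 otherwise.
6 = 2 · 3 divides 60, and φ(6) = 2.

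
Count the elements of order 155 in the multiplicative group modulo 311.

120

φ(311) = 311 − 1 = 310 = 2 · 5 · 31.
In a cyclic group of order 310, there are φ(d) elements of order d for each divisor d of 310, and zero for non-divisors.
155 = 5 · 31 divides 310, and φ(155) = 120.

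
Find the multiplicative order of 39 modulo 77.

Since 39 ∈ (Z/77Z)^×, its order divides φ(77) = φ(7·11) = (7−1)·(11−1) = 6·10 = 60 = 2^2 · 3 · 5.
Divisors of 60: 1, 2, 3, 4, 5, 6, 10, 12, 15, 20, 30, 60.
Evaluate successive powers at the divisors of 60:
39^1 ≡ 39 (mod 77)
39^2 ≡ 58 (mod 77)
39^3 ≡ 29 (mod 77)
39^4 ≡ 53 (mod 77)
39^5 ≡ 65 (mod 77)
39^6 ≡ 71 (mod 77)
39^10 ≡ 67 (mod 77)
39^12 ≡ 36 (mod 77)
39^15 ≡ 43 (mod 77)
39^20 ≡ 23 (mod 77)
39^30 ≡ 1 (mod 77) ✓
Hence ord(39) = 30.

30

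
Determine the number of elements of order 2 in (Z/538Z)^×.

1

φ(538) = φ(2)·φ(269) = 1·268 = 268 = 2^2 · 67.
Since (Z/538Z)^× is cyclic of order 268, the number of elements of order d is φ(d) when d | 268 and 0 otherwise.
2 | 268, and φ(2) = 2 − 1 = 1.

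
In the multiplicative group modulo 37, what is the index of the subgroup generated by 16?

4

The order of 16 must divide φ(37) = 37 − 1 = 36 = 2^2 · 3^2.
Divisors of 36: 1, 2, 3, 4, 6, 9, 12, 18, 36.
Check 16^d mod 37 for each divisor in increasing order:
16^1 ≡ 16 (mod 37)
16^2 ≡ 34 (mod 37)
16^3 ≡ 26 (mod 37)
16^4 ≡ 9 (mod 37)
16^6 ≡ 10 (mod 37)
16^9 ≡ 1 (mod 37) ✓
The order of 16 is 9, so the subgroup it generates has 9 elements.
Index = |(Z/37Z)^×| / |⟨16⟩| = 36 / 9 = 4.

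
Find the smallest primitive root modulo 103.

φ(103) = 103 − 1 = 102 = 2 · 3 · 17.
g is a primitive root iff g^(102/q) ≢ 1 (mod 103) for each prime q ∈ {2, 3, 17}.
g = 2: 2^51 ≡ 1 — hits 1, so not a primitive root.
g = 3: 3^51 ≡ 102; 3^34 ≡ 1 — hits 1, so not a primitive root.
g = 4: 4^51 ≡ 1 — hits 1, so not a primitive root.
g = 5: 5^51 ≡ 102; 5^34 ≡ 56; 5^6 ≡ 72 — none is 1, so 5 is a primitive root.
Hence the least primitive root of 103 is 5.

5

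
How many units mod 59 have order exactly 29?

28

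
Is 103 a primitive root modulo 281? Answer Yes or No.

φ(281) = 281 − 1 = 280 = 2^3 · 5 · 7.
103 is a primitive root mod 281 iff 103^(φ(281)/q) ≢ 1 for every prime q | φ(281), i.e. q ∈ {2, 5, 7}.
103^140 ≡ 280 (mod 281)  [q = 2: ≢ 1 ✓]
103^56 ≡ 232 (mod 281)  [q = 5: ≢ 1 ✓]
103^40 ≡ 249 (mod 281)  [q = 7: ≢ 1 ✓]
Every test exponent gives a nontrivial residue, hence 103 generates the full group.

Yes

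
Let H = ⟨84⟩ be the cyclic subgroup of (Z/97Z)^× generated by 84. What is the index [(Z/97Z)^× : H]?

1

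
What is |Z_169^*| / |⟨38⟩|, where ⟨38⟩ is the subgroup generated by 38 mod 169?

6

ord(38) | φ(169) = φ(13^2) = 13·(13−1) = 156 = 2^2 · 3 · 13.
Divisors of 156: 1, 2, 3, 4, 6, 12, 13, 26, 39, 52, 78, 156.
Test each divisor d:
38^1 ≡ 38 (mod 169)
38^2 ≡ 92 (mod 169)
38^3 ≡ 116 (mod 169)
38^4 ≡ 14 (mod 169)
38^6 ≡ 105 (mod 169)
38^12 ≡ 40 (mod 169)
38^13 ≡ 168 (mod 169)
38^26 ≡ 1 (mod 169) ✓
So ord_169(38) = 26, hence |⟨38⟩| = 26.
[(Z/169Z)^× : ⟨38⟩] = 156/26 = 6.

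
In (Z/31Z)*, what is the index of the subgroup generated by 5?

10

ord(5) | φ(31) = 31 − 1 = 30 = 2 · 3 · 5.
Divisors of 30: 1, 2, 3, 5, 6, 10, 15, 30.
Check 5^d mod 31 for each divisor in increasing order:
5^1 ≡ 5
5^2 ≡ 25
5^3 ≡ 1
Thus |⟨5⟩| = ord(5) = 3.
The index is φ(31) / ord(5) = 30 / 3 = 10.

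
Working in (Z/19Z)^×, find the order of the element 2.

ord(2) | φ(19) = 19 − 1 = 18 = 2 · 3^2.
Divisors of 18: 1, 2, 3, 6, 9, 18.
Check 2^d mod 19 for each divisor in increasing order:
2^1 ≡ 2
2^2 ≡ 4
2^3 ≡ 8
2^6 ≡ 7
2^9 ≡ 18
2^18 ≡ 1
So ord_19(2) = 18.

18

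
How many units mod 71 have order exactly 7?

φ(71) = 71 − 1 = 70 = 2 · 5 · 7.
(Z/71Z)^× is cyclic (|G| = 70); a cyclic group of order m has exactly φ(d) elements of each order d | m, and none otherwise.
7 | 70, and φ(7) = 7 − 1 = 6.

6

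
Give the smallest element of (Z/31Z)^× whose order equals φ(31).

3

φ(31) = 31 − 1 = 30 = 2 · 3 · 5.
Test candidates g = 2, 3, … against the prime factors q ∈ {2, 3, 5} of φ(31): g is a generator iff g^(30/q) ≢ 1 for every such q.
g = 2: 2^15 ≡ 1 — hits 1, so not a primitive root.
g = 3: 3^15 ≡ 30; 3^10 ≡ 25; 3^6 ≡ 16 — none is 1, so 3 is a primitive root.
So 3 is the smallest generator of (Z/31Z)^×.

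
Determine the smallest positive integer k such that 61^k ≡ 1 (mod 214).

53

By Lagrange's theorem, ord_214(61) divides φ(214) = φ(2)·φ(107) = 1·106 = 106 = 2 · 53.
Divisors of 106: 1, 2, 53, 106.
Test each divisor d:
61^1 ≡ 61 (mod 214)
61^2 ≡ 83 (mod 214)
61^53 ≡ 1 (mod 214) ✓
Therefore the multiplicative order of 61 modulo 214 is 53.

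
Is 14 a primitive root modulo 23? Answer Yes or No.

Yes

φ(23) = 23 − 1 = 22 = 2 · 11.
An element g generates (Z/23Z)^× iff g^(22/q) ≢ 1 (mod 23) for each prime q ∈ {2, 11}.
14^11 ≡ 22 (mod 23)  [q = 2: ≢ 1 ✓]
14^2 ≡ 12 (mod 23)  [q = 11: ≢ 1 ✓]
None equal 1, so ord_23(14) = 22: 14 is a primitive root.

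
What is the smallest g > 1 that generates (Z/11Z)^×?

φ(11) = 11 − 1 = 10 = 2 · 5.
Test candidates g = 2, 3, … against the prime factors q ∈ {2, 5} of φ(11): g is a generator iff g^(10/q) ≢ 1 for every such q.
g = 2: 2^5 ≡ 10; 2^2 ≡ 4 — none is 1, so 2 is a primitive root.
The smallest primitive root modulo 11 is 2.

2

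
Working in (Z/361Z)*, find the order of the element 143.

342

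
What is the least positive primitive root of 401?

φ(401) = 401 − 1 = 400 = 2^4 · 5^2.
Test candidates g = 2, 3, … against the prime factors q ∈ {2, 5} of φ(401): g is a generator iff g^(400/q) ≢ 1 for every such q.
g = 2: 2^200 ≡ 1 — hits 1, so not a primitive root.
g = 3: 3^200 ≡ 400; 3^80 ≡ 72 — none is 1, so 3 is a primitive root.
Hence the least primitive root of 401 is 3.

3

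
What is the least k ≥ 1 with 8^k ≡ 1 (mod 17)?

8

Since 8 ∈ (Z/17Z)^×, its order divides φ(17) = 17 − 1 = 16 = 2^4.
Divisors of 16: 1, 2, 4, 8, 16.
Compute 8^d (mod 17) for the divisors d until we hit 1:
8^1 ≡ 8 (mod 17)
8^2 ≡ 13 (mod 17)
8^4 ≡ 16 (mod 17)
8^8 ≡ 1 (mod 17) ✓
So ord_17(8) = 8.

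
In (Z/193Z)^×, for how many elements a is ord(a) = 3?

2

φ(193) = 193 − 1 = 192 = 2^6 · 3.
(Z/193Z)^× is cyclic (|G| = 192); a cyclic group of order m has exactly φ(d) elements of each order d | m, and none otherwise.
3 | 192, and φ(3) = 3 − 1 = 2.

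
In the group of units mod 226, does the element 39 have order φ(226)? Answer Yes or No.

Yes

φ(226) = φ(2)·φ(113) = 1·112 = 112 = 2^4 · 7.
Test 39^(112/q) mod 226 for each prime factor q of 112:
39^56 ≡ 225 (mod 226)  [q = 2: ≢ 1 ✓]
39^16 ≡ 141 (mod 226)  [q = 7: ≢ 1 ✓]
Every test exponent gives a nontrivial residue, hence 39 generates the full group.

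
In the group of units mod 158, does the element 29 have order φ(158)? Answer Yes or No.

φ(158) = φ(2)·φ(79) = 1·78 = 78 = 2 · 3 · 13.
It suffices to check that the order of 29 is not a proper divisor of 78: compute 29^(78/q) for q ∈ {2, 3, 13}.
29^39 ≡ 157 (mod 158)  [q = 2: ≢ 1 ✓]
29^26 ≡ 55 (mod 158)  [q = 3: ≢ 1 ✓]
29^6 ≡ 89 (mod 158)  [q = 13: ≢ 1 ✓]
All checks pass, so 29 has order 78 and is a primitive root modulo 158.

Yes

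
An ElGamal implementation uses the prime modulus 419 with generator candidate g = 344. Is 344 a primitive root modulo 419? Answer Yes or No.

Yes

φ(419) = 419 − 1 = 418 = 2 · 11 · 19.
Test 344^(418/q) mod 419 for each prime factor q of 418:
344^209 ≡ 418 (mod 419)  [q = 2: ≢ 1 ✓]
344^38 ≡ 300 (mod 419)  [q = 11: ≢ 1 ✓]
344^22 ≡ 60 (mod 419)  [q = 19: ≢ 1 ✓]
None equal 1, so ord_419(344) = 418: 344 is a primitive root.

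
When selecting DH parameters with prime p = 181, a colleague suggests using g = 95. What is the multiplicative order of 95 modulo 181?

60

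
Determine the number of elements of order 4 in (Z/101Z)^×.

2

φ(101) = 101 − 1 = 100 = 2^2 · 5^2.
(Z/101Z)^× is cyclic (|G| = 100); a cyclic group of order m has exactly φ(d) elements of each order d | m, and none otherwise.
4 = 2^2 divides 100, and φ(4) = 2.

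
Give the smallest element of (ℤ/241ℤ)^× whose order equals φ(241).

7

φ(241) = 241 − 1 = 240 = 2^4 · 3 · 5.
Test candidates g = 2, 3, … against the prime factors q ∈ {2, 3, 5} of φ(241): g is a generator iff g^(240/q) ≢ 1 for every such q.
g = 2: 2^120 ≡ 1 — hits 1, so not a primitive root.
g = 3: 3^120 ≡ 1 — hits 1, so not a primitive root.
g = 4: 4^120 ≡ 1 — hits 1, so not a primitive root.
g = 5: 5^120 ≡ 1 — hits 1, so not a primitive root.
g = 6: 6^120 ≡ 1 — hits 1, so not a primitive root.
g = 7: 7^120 ≡ 240; 7^80 ≡ 15; 7^48 ≡ 91 — none is 1, so 7 is a primitive root.
So 7 is the smallest generator of (Z/241Z)^×.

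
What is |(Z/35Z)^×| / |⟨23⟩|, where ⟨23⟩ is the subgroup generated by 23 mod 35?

Since 23 ∈ (Z/35Z)^×, its order divides φ(35) = φ(5·7) = (5−1)·(7−1) = 4·6 = 24 = 2^3 · 3.
Divisors of 24: 1, 2, 3, 4, 6, 8, 12, 24.
Evaluate successive powers at the divisors of 24:
23^1 ≡ 23 (mod 35)
23^2 ≡ 4 (mod 35)
23^3 ≡ 22 (mod 35)
23^4 ≡ 16 (mod 35)
23^6 ≡ 29 (mod 35)
23^8 ≡ 11 (mod 35)
23^12 ≡ 1 (mod 35) ✓
Thus |⟨23⟩| = ord(23) = 12.
[(Z/35Z)^× : ⟨23⟩] = 24/12 = 2.

2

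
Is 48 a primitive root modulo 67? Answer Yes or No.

φ(67) = 67 − 1 = 66 = 2 · 3 · 11.
Test 48^(66/q) mod 67 for each prime factor q of 66:
48^33 ≡ 66 (mod 67)  [q = 2: ≢ 1 ✓]
48^22 ≡ 37 (mod 67)  [q = 3: ≢ 1 ✓]
48^6 ≡ 22 (mod 67)  [q = 11: ≢ 1 ✓]
Every test exponent gives a nontrivial residue, hence 48 generates the full group.

Yes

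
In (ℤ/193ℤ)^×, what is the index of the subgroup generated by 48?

4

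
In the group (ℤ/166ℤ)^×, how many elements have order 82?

φ(166) = φ(2)·φ(83) = 1·82 = 82 = 2 · 41.
In a cyclic group of order 82, there are φ(d) elements of order d for each divisor d of 82, and zero for non-divisors.
82 = 2 · 41 divides 82, and φ(82) = 40.

40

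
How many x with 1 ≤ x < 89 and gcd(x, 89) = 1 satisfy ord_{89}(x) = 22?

10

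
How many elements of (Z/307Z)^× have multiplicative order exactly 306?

96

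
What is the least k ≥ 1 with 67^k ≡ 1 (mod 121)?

The order of 67 must divide φ(121) = φ(11^2) = 11·(11−1) = 110 = 2 · 5 · 11.
Divisors of 110: 1, 2, 5, 10, 11, 22, 55, 110.
Evaluate successive powers at the divisors of 110:
67^1 ≡ 67
67^2 ≡ 12
67^5 ≡ 89
67^10 ≡ 56
67^11 ≡ 1
Therefore the multiplicative order of 67 modulo 121 is 11.

11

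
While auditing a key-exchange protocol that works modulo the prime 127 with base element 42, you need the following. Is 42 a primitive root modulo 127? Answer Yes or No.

φ(127) = 127 − 1 = 126 = 2 · 3^2 · 7.
Test 42^(126/q) mod 127 for each prime factor q of 126:
42^63 ≡ 1 (mod 127)  [q = 2: ≡ 1 ✗]
42^42 ≡ 19 (mod 127)  [q = 3: ≢ 1 ✓]
42^18 ≡ 32 (mod 127)  [q = 7: ≢ 1 ✓]
Since 42^63 ≡ 1, the order of 42 divides 63 < 126, so 42 is not a primitive root.

No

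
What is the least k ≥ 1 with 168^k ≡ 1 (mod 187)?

40

By Lagrange's theorem, ord_187(168) divides φ(187) = φ(11·17) = (11−1)·(17−1) = 10·16 = 160 = 2^5 · 5.
Divisors of 160: 1, 2, 4, 5, 8, 10, 16, 20, 32, 40, 80, 160.
Test each divisor d:
168^1 ≡ 168
168^2 ≡ 174
168^4 ≡ 169
168^5 ≡ 155
168^8 ≡ 137
168^10 ≡ 89
168^16 ≡ 69
168^20 ≡ 67
168^32 ≡ 86
168^40 ≡ 1
Therefore the multiplicative order of 168 modulo 187 is 40.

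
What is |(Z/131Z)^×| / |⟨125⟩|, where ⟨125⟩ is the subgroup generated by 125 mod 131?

2

ord(125) | φ(131) = 131 − 1 = 130 = 2 · 5 · 13.
Divisors of 130: 1, 2, 5, 10, 13, 26, 65, 130.
Test each divisor d:
125^1 ≡ 125 (mod 131)
125^2 ≡ 36 (mod 131)
125^5 ≡ 84 (mod 131)
125^10 ≡ 113 (mod 131)
125^13 ≡ 89 (mod 131)
125^26 ≡ 61 (mod 131)
125^65 ≡ 1 (mod 131) ✓
Thus |⟨125⟩| = ord(125) = 65.
The index is φ(131) / ord(125) = 130 / 65 = 2.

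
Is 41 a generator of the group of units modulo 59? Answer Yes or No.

No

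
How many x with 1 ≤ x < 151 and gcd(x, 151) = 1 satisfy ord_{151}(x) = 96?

0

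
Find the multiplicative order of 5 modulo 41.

20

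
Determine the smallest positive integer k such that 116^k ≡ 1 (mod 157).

52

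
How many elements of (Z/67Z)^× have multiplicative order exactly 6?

2

φ(67) = 67 − 1 = 66 = 2 · 3 · 11.
(Z/67Z)^× is cyclic (|G| = 66); a cyclic group of order m has exactly φ(d) elements of each order d | m, and none otherwise.
6 = 2 · 3 divides 66, and φ(6) = 2.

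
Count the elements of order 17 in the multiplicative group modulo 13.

φ(13) = 13 − 1 = 12 = 2^2 · 3.
In a cyclic group of order 12, there are φ(d) elements of order d for each divisor d of 12, and zero for non-divisors.
17 does not divide 12, so no element of (Z/13Z)^× has order 17.

0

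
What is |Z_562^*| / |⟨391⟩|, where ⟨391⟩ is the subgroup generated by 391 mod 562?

Since 391 ∈ (Z/562Z)^×, its order divides φ(562) = φ(2)·φ(281) = 1·280 = 280 = 2^3 · 5 · 7.
Divisors of 280: 1, 2, 4, 5, 7, 8, 10, 14, 20, 28, 35, 40, 56, 70, 140, 280.
Check 391^d mod 562 for each divisor in increasing order:
391^1 ≡ 391 (mod 562)
391^2 ≡ 17 (mod 562)
391^4 ≡ 289 (mod 562)
391^5 ≡ 37 (mod 562)
391^7 ≡ 67 (mod 562)
391^8 ≡ 345 (mod 562)
391^10 ≡ 245 (mod 562)
391^14 ≡ 555 (mod 562)
391^20 ≡ 453 (mod 562)
391^28 ≡ 49 (mod 562)
391^35 ≡ 473 (mod 562)
391^40 ≡ 79 (mod 562)
391^56 ≡ 153 (mod 562)
391^70 ≡ 53 (mod 562)
391^140 ≡ 561 (mod 562)
391^280 ≡ 1 (mod 562) ✓
So ord_562(391) = 280, hence |⟨391⟩| = 280.
The index is φ(562) / ord(391) = 280 / 280 = 1.

1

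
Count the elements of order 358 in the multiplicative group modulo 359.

178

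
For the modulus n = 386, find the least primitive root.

φ(386) = φ(2)·φ(193) = 1·192 = 192 = 2^6 · 3.
Test candidates g = 2, 3, … against the prime factors q ∈ {2, 3} of φ(386): g is a generator iff g^(192/q) ≢ 1 for every such q.
g = 2: gcd(2, 386) = 2 > 1, not a unit — skip.
g = 3: 3^96 ≡ 1 — hits 1, so not a primitive root.
g = 4: gcd(4, 386) = 2 > 1, not a unit — skip.
g = 5: 5^96 ≡ 385; 5^64 ≡ 277 — none is 1, so 5 is a primitive root.
The smallest primitive root modulo 386 is 5.

5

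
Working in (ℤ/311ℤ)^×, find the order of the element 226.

155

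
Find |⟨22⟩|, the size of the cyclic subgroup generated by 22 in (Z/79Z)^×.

13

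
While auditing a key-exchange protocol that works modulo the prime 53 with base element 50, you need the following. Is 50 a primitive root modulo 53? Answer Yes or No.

φ(53) = 53 − 1 = 52 = 2^2 · 13.
50 is a primitive root mod 53 iff 50^(φ(53)/q) ≢ 1 for every prime q | φ(53), i.e. q ∈ {2, 13}.
50^26 ≡ 52 (mod 53)  [q = 2: ≢ 1 ✓]
50^4 ≡ 28 (mod 53)  [q = 13: ≢ 1 ✓]
All checks pass, so 50 has order 52 and is a primitive root modulo 53.

Yes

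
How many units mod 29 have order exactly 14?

6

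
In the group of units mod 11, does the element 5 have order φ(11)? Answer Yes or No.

No

φ(11) = 11 − 1 = 10 = 2 · 5.
Test 5^(10/q) mod 11 for each prime factor q of 10:
5^5 ≡ 1 (mod 11)  [q = 2: ≡ 1 ✗]
5^2 ≡ 3 (mod 11)  [q = 5: ≢ 1 ✓]
5^5 ≡ 1 shows ord(5) | 5, strictly less than φ(11); not a primitive root.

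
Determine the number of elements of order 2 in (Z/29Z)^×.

1

φ(29) = 29 − 1 = 28 = 2^2 · 7.
In a cyclic group of order 28, there are φ(d) elements of order d for each divisor d of 28, and zero for non-divisors.
2 | 28, and φ(2) = 2 − 1 = 1.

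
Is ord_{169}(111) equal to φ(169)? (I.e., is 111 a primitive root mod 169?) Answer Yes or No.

Yes

φ(169) = φ(13^2) = 13·(13−1) = 156 = 2^2 · 3 · 13.
It suffices to check that the order of 111 is not a proper divisor of 156: compute 111^(156/q) for q ∈ {2, 3, 13}.
111^78 ≡ 168 (mod 169)  [q = 2: ≢ 1 ✓]
111^52 ≡ 22 (mod 169)  [q = 3: ≢ 1 ✓]
111^12 ≡ 79 (mod 169)  [q = 13: ≢ 1 ✓]
All checks pass, so 111 has order 156 and is a primitive root modulo 169.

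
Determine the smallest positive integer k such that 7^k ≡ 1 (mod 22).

10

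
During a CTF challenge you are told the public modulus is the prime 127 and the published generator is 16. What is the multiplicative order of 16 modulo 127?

Since 16 ∈ (Z/127Z)^×, its order divides φ(127) = 127 − 1 = 126 = 2 · 3^2 · 7.
Divisors of 126: 1, 2, 3, 6, 7, 9, 14, 18, 21, 42, 63, 126.
Check 16^d mod 127 for each divisor in increasing order:
16^1 ≡ 16 (mod 127)
16^2 ≡ 2 (mod 127)
16^3 ≡ 32 (mod 127)
16^6 ≡ 8 (mod 127)
16^7 ≡ 1 (mod 127) ✓
So ord_127(16) = 7.

7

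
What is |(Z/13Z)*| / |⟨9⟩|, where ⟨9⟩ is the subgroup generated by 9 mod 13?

4

Since 9 ∈ (Z/13Z)^×, its order divides φ(13) = 13 − 1 = 12 = 2^2 · 3.
Divisors of 12: 1, 2, 3, 4, 6, 12.
Compute 9^d (mod 13) for the divisors d until we hit 1:
9^1 ≡ 9 (mod 13)
9^2 ≡ 3 (mod 13)
9^3 ≡ 1 (mod 13) ✓
The order of 9 is 3, so the subgroup it generates has 3 elements.
[(Z/13Z)^× : ⟨9⟩] = 12/3 = 4.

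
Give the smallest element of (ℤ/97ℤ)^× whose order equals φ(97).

5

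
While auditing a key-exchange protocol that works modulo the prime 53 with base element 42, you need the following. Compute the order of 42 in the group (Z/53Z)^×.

13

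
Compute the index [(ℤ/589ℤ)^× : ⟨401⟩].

The order of 401 must divide φ(589) = φ(19·31) = (19−1)·(31−1) = 18·30 = 540 = 2^2 · 3^3 · 5.
Divisors of 540: 1, 2, 3, 4, 5, 6, 9, 10, 12, 15, 18, 20, 27, 30, 36, 45, 54, 60, 90, 108, 135, 180, 270, 540.
Test each divisor d:
401^1 ≡ 401 (mod 589)
401^2 ≡ 4 (mod 589)
401^3 ≡ 426 (mod 589)
401^4 ≡ 16 (mod 589)
401^5 ≡ 526 (mod 589)
401^6 ≡ 64 (mod 589)
401^9 ≡ 170 (mod 589)
401^10 ≡ 435 (mod 589)
401^12 ≡ 562 (mod 589)
401^15 ≡ 278 (mod 589)
401^18 ≡ 39 (mod 589)
401^20 ≡ 156 (mod 589)
401^27 ≡ 151 (mod 589)
401^30 ≡ 125 (mod 589)
401^36 ≡ 343 (mod 589)
401^45 ≡ 588 (mod 589)
401^54 ≡ 419 (mod 589)
401^60 ≡ 311 (mod 589)
401^90 ≡ 1 (mod 589) ✓
Thus |⟨401⟩| = ord(401) = 90.
[(Z/589Z)^× : ⟨401⟩] = 540/90 = 6.

6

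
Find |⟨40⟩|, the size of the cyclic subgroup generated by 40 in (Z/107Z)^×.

Since 40 ∈ (Z/107Z)^×, its order divides φ(107) = 107 − 1 = 106 = 2 · 53.
Divisors of 106: 1, 2, 53, 106.
Test each divisor d:
40^1 ≡ 40 (mod 107)
40^2 ≡ 102 (mod 107)
40^53 ≡ 1 (mod 107) ✓
So ord_107(40) = 53.

53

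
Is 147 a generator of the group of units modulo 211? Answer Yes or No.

No

φ(211) = 211 − 1 = 210 = 2 · 3 · 5 · 7.
Test 147^(210/q) mod 211 for each prime factor q of 210:
147^105 ≡ 210 (mod 211)  [q = 2: ≢ 1 ✓]
147^70 ≡ 1 (mod 211)  [q = 3: ≡ 1 ✗]
147^42 ≡ 107 (mod 211)  [q = 5: ≢ 1 ✓]
147^30 ≡ 58 (mod 211)  [q = 7: ≢ 1 ✓]
Since 147^70 ≡ 1, the order of 147 divides 70 < 210, so 147 is not a primitive root.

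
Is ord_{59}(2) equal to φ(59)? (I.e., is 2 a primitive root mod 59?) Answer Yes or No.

Yes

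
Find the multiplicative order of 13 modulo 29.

14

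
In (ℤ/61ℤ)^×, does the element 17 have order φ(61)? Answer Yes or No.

φ(61) = 61 − 1 = 60 = 2^2 · 3 · 5.
Test 17^(60/q) mod 61 for each prime factor q of 60:
17^30 ≡ 60 (mod 61)  [q = 2: ≢ 1 ✓]
17^20 ≡ 13 (mod 61)  [q = 3: ≢ 1 ✓]
17^12 ≡ 20 (mod 61)  [q = 5: ≢ 1 ✓]
All checks pass, so 17 has order 60 and is a primitive root modulo 61.

Yes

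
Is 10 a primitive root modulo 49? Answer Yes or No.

Yes

φ(49) = φ(7^2) = 7·(7−1) = 42 = 2 · 3 · 7.
Test 10^(42/q) mod 49 for each prime factor q of 42:
10^21 ≡ 48 (mod 49)  [q = 2: ≢ 1 ✓]
10^14 ≡ 30 (mod 49)  [q = 3: ≢ 1 ✓]
10^6 ≡ 8 (mod 49)  [q = 7: ≢ 1 ✓]
Every test exponent gives a nontrivial residue, hence 10 generates the full group.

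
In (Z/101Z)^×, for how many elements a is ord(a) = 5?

4

φ(101) = 101 − 1 = 100 = 2^2 · 5^2.
(Z/101Z)^× is cyclic (|G| = 100); a cyclic group of order m has exactly φ(d) elements of each order d | m, and none otherwise.
5 | 100, and φ(5) = 5 − 1 = 4.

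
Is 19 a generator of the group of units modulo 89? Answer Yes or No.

φ(89) = 89 − 1 = 88 = 2^3 · 11.
An element g generates (Z/89Z)^× iff g^(88/q) ≢ 1 (mod 89) for each prime q ∈ {2, 11}.
19^44 ≡ 88 (mod 89)  [q = 2: ≢ 1 ✓]
19^8 ≡ 2 (mod 89)  [q = 11: ≢ 1 ✓]
Every test exponent gives a nontrivial residue, hence 19 generates the full group.

Yes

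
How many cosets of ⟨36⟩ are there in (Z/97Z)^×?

16

The order of 36 must divide φ(97) = 97 − 1 = 96 = 2^5 · 3.
Divisors of 96: 1, 2, 3, 4, 6, 8, 12, 16, 24, 32, 48, 96.
Evaluate successive powers at the divisors of 96:
36^1 ≡ 36
36^2 ≡ 35
36^3 ≡ 96
36^4 ≡ 61
36^6 ≡ 1
Thus |⟨36⟩| = ord(36) = 6.
The index is φ(97) / ord(36) = 96 / 6 = 16.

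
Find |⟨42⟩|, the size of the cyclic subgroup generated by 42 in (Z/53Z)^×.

13

ord(42) | φ(53) = 53 − 1 = 52 = 2^2 · 13.
Divisors of 52: 1, 2, 4, 13, 26, 52.
Evaluate successive powers at the divisors of 52:
42^1 ≡ 42 (mod 53)
42^2 ≡ 15 (mod 53)
42^4 ≡ 13 (mod 53)
42^13 ≡ 1 (mod 53) ✓
Hence ord(42) = 13.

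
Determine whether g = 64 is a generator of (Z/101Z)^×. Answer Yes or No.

No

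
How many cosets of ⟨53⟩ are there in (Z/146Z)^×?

By Lagrange's theorem, ord_146(53) divides φ(146) = φ(2)·φ(73) = 1·72 = 72 = 2^3 · 3^2.
Divisors of 72: 1, 2, 3, 4, 6, 8, 9, 12, 18, 24, 36, 72.
Check 53^d mod 146 for each divisor in increasing order:
53^1 ≡ 53 (mod 146)
53^2 ≡ 35 (mod 146)
53^3 ≡ 103 (mod 146)
53^4 ≡ 57 (mod 146)
53^6 ≡ 97 (mod 146)
53^8 ≡ 37 (mod 146)
53^9 ≡ 63 (mod 146)
53^12 ≡ 65 (mod 146)
53^18 ≡ 27 (mod 146)
53^24 ≡ 137 (mod 146)
53^36 ≡ 145 (mod 146)
53^72 ≡ 1 (mod 146) ✓
So ord_146(53) = 72, hence |⟨53⟩| = 72.
[(Z/146Z)^× : ⟨53⟩] = 72/72 = 1.

1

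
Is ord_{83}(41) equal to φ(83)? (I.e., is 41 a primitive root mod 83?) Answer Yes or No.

φ(83) = 83 − 1 = 82 = 2 · 41.
41 is a primitive root mod 83 iff 41^(φ(83)/q) ≢ 1 for every prime q | φ(83), i.e. q ∈ {2, 41}.
41^41 ≡ 1 (mod 83)  [q = 2: ≡ 1 ✗]
41^2 ≡ 21 (mod 83)  [q = 41: ≢ 1 ✓]
The check at q = 2 fails, so 41 generates a proper subgroup.

No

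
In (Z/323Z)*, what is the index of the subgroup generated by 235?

6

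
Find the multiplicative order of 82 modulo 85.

Since 82 ∈ (Z/85Z)^×, its order divides φ(85) = φ(5·17) = (5−1)·(17−1) = 4·16 = 64 = 2^6.
Divisors of 64: 1, 2, 4, 8, 16, 32, 64.
Test each divisor d:
82^1 ≡ 82 (mod 85)
82^2 ≡ 9 (mod 85)
82^4 ≡ 81 (mod 85)
82^8 ≡ 16 (mod 85)
82^16 ≡ 1 (mod 85) ✓
Hence ord(82) = 16.

16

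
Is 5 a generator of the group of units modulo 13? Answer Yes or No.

φ(13) = 13 − 1 = 12 = 2^2 · 3.
It suffices to check that the order of 5 is not a proper divisor of 12: compute 5^(12/q) for q ∈ {2, 3}.
5^6 ≡ 12 (mod 13)  [q = 2: ≢ 1 ✓]
5^4 ≡ 1 (mod 13)  [q = 3: ≡ 1 ✗]
5^4 ≡ 1 shows ord(5) | 4, strictly less than φ(13); not a primitive root.

No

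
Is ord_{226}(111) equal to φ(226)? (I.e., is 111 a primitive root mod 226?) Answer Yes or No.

No

φ(226) = φ(2)·φ(113) = 1·112 = 112 = 2^4 · 7.
111 is a primitive root mod 226 iff 111^(φ(226)/q) ≢ 1 for every prime q | φ(226), i.e. q ∈ {2, 7}.
111^56 ≡ 1 (mod 226)  [q = 2: ≡ 1 ✗]
111^16 ≡ 109 (mod 226)  [q = 7: ≢ 1 ✓]
Since 111^56 ≡ 1, the order of 111 divides 56 < 112, so 111 is not a primitive root.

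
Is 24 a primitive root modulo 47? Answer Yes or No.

No

φ(47) = 47 − 1 = 46 = 2 · 23.
Test 24^(46/q) mod 47 for each prime factor q of 46:
24^23 ≡ 1 (mod 47)  [q = 2: ≡ 1 ✗]
24^2 ≡ 12 (mod 47)  [q = 23: ≢ 1 ✓]
Since 24^23 ≡ 1, the order of 24 divides 23 < 46, so 24 is not a primitive root.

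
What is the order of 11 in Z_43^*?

Since 11 ∈ (Z/43Z)^×, its order divides φ(43) = 43 − 1 = 42 = 2 · 3 · 7.
Divisors of 42: 1, 2, 3, 6, 7, 14, 21, 42.
Test each divisor d:
11^1 ≡ 11 (mod 43)
11^2 ≡ 35 (mod 43)
11^3 ≡ 41 (mod 43)
11^6 ≡ 4 (mod 43)
11^7 ≡ 1 (mod 43) ✓
Hence ord(11) = 7.

7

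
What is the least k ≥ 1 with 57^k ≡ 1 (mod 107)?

53

Since 57 ∈ (Z/107Z)^×, its order divides φ(107) = 107 − 1 = 106 = 2 · 53.
Divisors of 106: 1, 2, 53, 106.
Evaluate successive powers at the divisors of 106:
57^1 ≡ 57
57^2 ≡ 39
57^53 ≡ 1
Therefore the multiplicative order of 57 modulo 107 is 53.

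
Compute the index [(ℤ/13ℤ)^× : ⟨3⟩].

4

The order of 3 must divide φ(13) = 13 − 1 = 12 = 2^2 · 3.
Divisors of 12: 1, 2, 3, 4, 6, 12.
Test each divisor d:
3^1 ≡ 3
3^2 ≡ 9
3^3 ≡ 1
So ord_13(3) = 3, hence |⟨3⟩| = 3.
Index = |(Z/13Z)^×| / |⟨3⟩| = 12 / 3 = 4.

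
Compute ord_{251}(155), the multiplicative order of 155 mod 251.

125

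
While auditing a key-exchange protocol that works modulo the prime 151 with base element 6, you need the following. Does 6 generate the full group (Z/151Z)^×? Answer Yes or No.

Yes

φ(151) = 151 − 1 = 150 = 2 · 3 · 5^2.
An element g generates (Z/151Z)^× iff g^(150/q) ≢ 1 (mod 151) for each prime q ∈ {2, 3, 5}.
6^75 ≡ 150 (mod 151)  [q = 2: ≢ 1 ✓]
6^50 ≡ 32 (mod 151)  [q = 3: ≢ 1 ✓]
6^30 ≡ 59 (mod 151)  [q = 5: ≢ 1 ✓]
All checks pass, so 6 has order 150 and is a primitive root modulo 151.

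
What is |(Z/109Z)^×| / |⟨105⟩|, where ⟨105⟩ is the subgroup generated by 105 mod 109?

12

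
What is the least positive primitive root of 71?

7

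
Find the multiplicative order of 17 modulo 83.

ord(17) | φ(83) = 83 − 1 = 82 = 2 · 41.
Divisors of 82: 1, 2, 41, 82.
Test each divisor d:
17^1 ≡ 17 (mod 83)
17^2 ≡ 40 (mod 83)
17^41 ≡ 1 (mod 83) ✓
So ord_83(17) = 41.

41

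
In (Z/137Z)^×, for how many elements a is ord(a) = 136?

64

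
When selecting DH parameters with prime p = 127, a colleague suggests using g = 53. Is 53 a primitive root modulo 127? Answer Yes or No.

φ(127) = 127 − 1 = 126 = 2 · 3^2 · 7.
An element g generates (Z/127Z)^× iff g^(126/q) ≢ 1 (mod 127) for each prime q ∈ {2, 3, 7}.
53^63 ≡ 126 (mod 127)  [q = 2: ≢ 1 ✓]
53^42 ≡ 19 (mod 127)  [q = 3: ≢ 1 ✓]
53^18 ≡ 16 (mod 127)  [q = 7: ≢ 1 ✓]
All checks pass, so 53 has order 126 and is a primitive root modulo 127.

Yes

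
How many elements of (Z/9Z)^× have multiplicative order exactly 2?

φ(9) = φ(3^2) = 3·(3−1) = 6 = 2 · 3.
Since (Z/9Z)^× is cyclic of order 6, the number of elements of order d is φ(d) when d | 6 and 0 otherwise.
2 | 6, and φ(2) = 2 − 1 = 1.

1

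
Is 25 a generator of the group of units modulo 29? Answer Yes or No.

No

φ(29) = 29 − 1 = 28 = 2^2 · 7.
Test 25^(28/q) mod 29 for each prime factor q of 28:
25^14 ≡ 1 (mod 29)  [q = 2: ≡ 1 ✗]
25^4 ≡ 24 (mod 29)  [q = 7: ≢ 1 ✓]
Since 25^14 ≡ 1, the order of 25 divides 14 < 28, so 25 is not a primitive root.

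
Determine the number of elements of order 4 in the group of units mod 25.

2

φ(25) = φ(5^2) = 5·(5−1) = 20 = 2^2 · 5.
Since (Z/25Z)^× is cyclic of order 20, the number of elements of order d is φ(d) when d | 20 and 0 otherwise.
4 = 2^2 divides 20, and φ(4) = 2.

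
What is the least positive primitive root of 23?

5

φ(23) = 23 − 1 = 22 = 2 · 11.
Test candidates g = 2, 3, … against the prime factors q ∈ {2, 11} of φ(23): g is a generator iff g^(22/q) ≢ 1 for every such q.
g = 2: 2^11 ≡ 1 — hits 1, so not a primitive root.
g = 3: 3^11 ≡ 1 — hits 1, so not a primitive root.
g = 4: 4^11 ≡ 1 — hits 1, so not a primitive root.
g = 5: 5^11 ≡ 22; 5^2 ≡ 2 — none is 1, so 5 is a primitive root.
Hence the least primitive root of 23 is 5.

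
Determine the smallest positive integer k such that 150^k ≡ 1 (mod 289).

272

By Lagrange's theorem, ord_289(150) divides φ(289) = φ(17^2) = 17·(17−1) = 272 = 2^4 · 17.
Divisors of 272: 1, 2, 4, 8, 16, 17, 34, 68, 136, 272.
Evaluate successive powers at the divisors of 272:
150^1 ≡ 150
150^2 ≡ 247
150^4 ≡ 30
150^8 ≡ 33
150^16 ≡ 222
150^17 ≡ 65
150^34 ≡ 179
150^68 ≡ 251
150^136 ≡ 288
150^272 ≡ 1
So ord_289(150) = 272.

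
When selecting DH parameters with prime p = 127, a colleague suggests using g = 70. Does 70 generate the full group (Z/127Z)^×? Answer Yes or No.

No

φ(127) = 127 − 1 = 126 = 2 · 3^2 · 7.
It suffices to check that the order of 70 is not a proper divisor of 126: compute 70^(126/q) for q ∈ {2, 3, 7}.
70^63 ≡ 1 (mod 127)  [q = 2: ≡ 1 ✗]
70^42 ≡ 107 (mod 127)  [q = 3: ≢ 1 ✓]
70^18 ≡ 4 (mod 127)  [q = 7: ≢ 1 ✓]
70^63 ≡ 1 shows ord(70) | 63, strictly less than φ(127); not a primitive root.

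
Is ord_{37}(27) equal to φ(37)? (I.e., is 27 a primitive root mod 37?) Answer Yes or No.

No

φ(37) = 37 − 1 = 36 = 2^2 · 3^2.
27 is a primitive root mod 37 iff 27^(φ(37)/q) ≢ 1 for every prime q | φ(37), i.e. q ∈ {2, 3}.
27^18 ≡ 1 (mod 37)  [q = 2: ≡ 1 ✗]
27^12 ≡ 1 (mod 37)  [q = 3: ≡ 1 ✗]
27^18 ≡ 1 shows ord(27) | 18, strictly less than φ(37); not a primitive root.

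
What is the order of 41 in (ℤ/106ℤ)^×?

Since 41 ∈ (Z/106Z)^×, its order divides φ(106) = φ(2)·φ(53) = 1·52 = 52 = 2^2 · 13.
Divisors of 52: 1, 2, 4, 13, 26, 52.
Check 41^d mod 106 for each divisor in increasing order:
41^1 ≡ 41 (mod 106)
41^2 ≡ 91 (mod 106)
41^4 ≡ 13 (mod 106)
41^13 ≡ 83 (mod 106)
41^26 ≡ 105 (mod 106)
41^52 ≡ 1 (mod 106) ✓
Therefore the multiplicative order of 41 modulo 106 is 52.

52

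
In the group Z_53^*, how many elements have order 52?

24

φ(53) = 53 − 1 = 52 = 2^2 · 13.
In a cyclic group of order 52, there are φ(d) elements of order d for each divisor d of 52, and zero for non-divisors.
52 = 2^2 · 13 divides 52, and φ(52) = 24.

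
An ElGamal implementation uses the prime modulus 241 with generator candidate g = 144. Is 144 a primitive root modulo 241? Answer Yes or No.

φ(241) = 241 − 1 = 240 = 2^4 · 3 · 5.
144 is a primitive root mod 241 iff 144^(φ(241)/q) ≢ 1 for every prime q | φ(241), i.e. q ∈ {2, 3, 5}.
144^120 ≡ 1 (mod 241)  [q = 2: ≡ 1 ✗]
144^80 ≡ 225 (mod 241)  [q = 3: ≢ 1 ✓]
144^48 ≡ 98 (mod 241)  [q = 5: ≢ 1 ✓]
The check at q = 2 fails, so 144 generates a proper subgroup.

No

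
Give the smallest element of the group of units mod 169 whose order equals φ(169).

2

φ(169) = φ(13^2) = 13·(13−1) = 156 = 2^2 · 3 · 13.
g is a primitive root iff g^(156/q) ≢ 1 (mod 169) for each prime q ∈ {2, 3, 13}.
g = 2: 2^78 ≡ 168; 2^52 ≡ 146; 2^12 ≡ 40 — none is 1, so 2 is a primitive root.
Hence the least primitive root of 169 is 2.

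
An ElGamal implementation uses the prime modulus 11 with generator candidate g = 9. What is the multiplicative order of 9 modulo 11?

The order of 9 must divide φ(11) = 11 − 1 = 10 = 2 · 5.
Divisors of 10: 1, 2, 5, 10.
Compute 9^d (mod 11) for the divisors d until we hit 1:
9^1 ≡ 9
9^2 ≡ 4
9^5 ≡ 1
The smallest such exponent is 5, so the order of 9 is 5.

5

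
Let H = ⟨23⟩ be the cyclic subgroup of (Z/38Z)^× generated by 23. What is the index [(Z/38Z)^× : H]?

2

Since 23 ∈ (Z/38Z)^×, its order divides φ(38) = φ(2)·φ(19) = 1·18 = 18 = 2 · 3^2.
Divisors of 18: 1, 2, 3, 6, 9, 18.
Compute 23^d (mod 38) for the divisors d until we hit 1:
23^1 ≡ 23 (mod 38)
23^2 ≡ 35 (mod 38)
23^3 ≡ 7 (mod 38)
23^6 ≡ 11 (mod 38)
23^9 ≡ 1 (mod 38) ✓
The order of 23 is 9, so the subgroup it generates has 9 elements.
The index is φ(38) / ord(23) = 18 / 9 = 2.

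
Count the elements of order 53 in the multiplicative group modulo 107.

φ(107) = 107 − 1 = 106 = 2 · 53.
In a cyclic group of order 106, there are φ(d) elements of order d for each divisor d of 106, and zero for non-divisors.
53 | 106, and φ(53) = 53 − 1 = 52.

52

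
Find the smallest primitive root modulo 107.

φ(107) = 107 − 1 = 106 = 2 · 53.
Test candidates g = 2, 3, … against the prime factors q ∈ {2, 53} of φ(107): g is a generator iff g^(106/q) ≢ 1 for every such q.
g = 2: 2^53 ≡ 106; 2^2 ≡ 4 — none is 1, so 2 is a primitive root.
The smallest primitive root modulo 107 is 2.

2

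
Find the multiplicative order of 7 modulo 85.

16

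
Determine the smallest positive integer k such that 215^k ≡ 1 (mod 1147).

90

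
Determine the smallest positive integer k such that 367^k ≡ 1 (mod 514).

256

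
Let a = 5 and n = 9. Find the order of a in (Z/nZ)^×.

The order of 5 must divide φ(9) = φ(3^2) = 3·(3−1) = 6 = 2 · 3.
Divisors of 6: 1, 2, 3, 6.
Test each divisor d:
5^1 ≡ 5 (mod 9)
5^2 ≡ 7 (mod 9)
5^3 ≡ 8 (mod 9)
5^6 ≡ 1 (mod 9) ✓
Therefore the multiplicative order of 5 modulo 9 is 6.

6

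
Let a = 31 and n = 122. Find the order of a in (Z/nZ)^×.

60

Since 31 ∈ (Z/122Z)^×, its order divides φ(122) = φ(2)·φ(61) = 1·60 = 60 = 2^2 · 3 · 5.
Divisors of 60: 1, 2, 3, 4, 5, 6, 10, 12, 15, 20, 30, 60.
Test each divisor d:
31^1 ≡ 31 (mod 122)
31^2 ≡ 107 (mod 122)
31^3 ≡ 23 (mod 122)
31^4 ≡ 103 (mod 122)
31^5 ≡ 21 (mod 122)
31^6 ≡ 41 (mod 122)
31^10 ≡ 75 (mod 122)
31^12 ≡ 95 (mod 122)
31^15 ≡ 111 (mod 122)
31^20 ≡ 13 (mod 122)
31^30 ≡ 121 (mod 122)
31^60 ≡ 1 (mod 122) ✓
So ord_122(31) = 60.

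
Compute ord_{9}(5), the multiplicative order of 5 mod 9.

6

By Lagrange's theorem, ord_9(5) divides φ(9) = φ(3^2) = 3·(3−1) = 6 = 2 · 3.
Divisors of 6: 1, 2, 3, 6.
Test each divisor d:
5^1 ≡ 5
5^2 ≡ 7
5^3 ≡ 8
5^6 ≡ 1
Therefore the multiplicative order of 5 modulo 9 is 6.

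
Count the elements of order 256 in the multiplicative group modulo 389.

φ(389) = 389 − 1 = 388 = 2^2 · 97.
(Z/389Z)^× is cyclic (|G| = 388); a cyclic group of order m has exactly φ(d) elements of each order d | m, and none otherwise.
Since 256 ∤ 388, the count is 0.

0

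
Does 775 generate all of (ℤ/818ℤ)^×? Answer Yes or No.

φ(818) = φ(2)·φ(409) = 1·408 = 408 = 2^3 · 3 · 17.
It suffices to check that the order of 775 is not a proper divisor of 408: compute 775^(408/q) for q ∈ {2, 3, 17}.
775^204 ≡ 817 (mod 818)  [q = 2: ≢ 1 ✓]
775^136 ≡ 1 (mod 818)  [q = 3: ≡ 1 ✗]
775^24 ≡ 445 (mod 818)  [q = 17: ≢ 1 ✓]
775^136 ≡ 1 shows ord(775) | 136, strictly less than φ(818); not a primitive root.

No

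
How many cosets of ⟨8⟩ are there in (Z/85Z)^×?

The order of 8 must divide φ(85) = φ(5·17) = (5−1)·(17−1) = 4·16 = 64 = 2^6.
Divisors of 64: 1, 2, 4, 8, 16, 32, 64.
Evaluate successive powers at the divisors of 64:
8^1 ≡ 8
8^2 ≡ 64
8^4 ≡ 16
8^8 ≡ 1
Thus |⟨8⟩| = ord(8) = 8.
[(Z/85Z)^× : ⟨8⟩] = 64/8 = 8.

8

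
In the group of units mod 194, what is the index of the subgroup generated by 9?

Since 9 ∈ (Z/194Z)^×, its order divides φ(194) = φ(2)·φ(97) = 1·96 = 96 = 2^5 · 3.
Divisors of 96: 1, 2, 3, 4, 6, 8, 12, 16, 24, 32, 48, 96.
Compute 9^d (mod 194) for the divisors d until we hit 1:
9^1 ≡ 9 (mod 194)
9^2 ≡ 81 (mod 194)
9^3 ≡ 147 (mod 194)
9^4 ≡ 159 (mod 194)
9^6 ≡ 75 (mod 194)
9^8 ≡ 61 (mod 194)
9^12 ≡ 193 (mod 194)
9^16 ≡ 35 (mod 194)
9^24 ≡ 1 (mod 194) ✓
Thus |⟨9⟩| = ord(9) = 24.
Index = |(Z/194Z)^×| / |⟨9⟩| = 96 / 24 = 4.

4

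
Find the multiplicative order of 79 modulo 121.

110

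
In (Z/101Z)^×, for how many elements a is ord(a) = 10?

φ(101) = 101 − 1 = 100 = 2^2 · 5^2.
In a cyclic group of order 100, there are φ(d) elements of order d for each divisor d of 100, and zero for non-divisors.
10 = 2 · 5 divides 100, and φ(10) = 4.

4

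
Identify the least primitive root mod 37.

φ(37) = 37 − 1 = 36 = 2^2 · 3^2.
Test candidates g = 2, 3, … against the prime factors q ∈ {2, 3} of φ(37): g is a generator iff g^(36/q) ≢ 1 for every such q.
g = 2: 2^18 ≡ 36; 2^12 ≡ 26 — none is 1, so 2 is a primitive root.
Hence the least primitive root of 37 is 2.

2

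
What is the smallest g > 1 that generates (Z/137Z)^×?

φ(137) = 137 − 1 = 136 = 2^3 · 17.
Test candidates g = 2, 3, … against the prime factors q ∈ {2, 17} of φ(137): g is a generator iff g^(136/q) ≢ 1 for every such q.
g = 2: 2^68 ≡ 1 — hits 1, so not a primitive root.
g = 3: 3^68 ≡ 136; 3^8 ≡ 122 — none is 1, so 3 is a primitive root.
The smallest primitive root modulo 137 is 3.

3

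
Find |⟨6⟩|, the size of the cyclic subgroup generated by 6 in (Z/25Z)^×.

By Lagrange's theorem, ord_25(6) divides φ(25) = φ(5^2) = 5·(5−1) = 20 = 2^2 · 5.
Divisors of 20: 1, 2, 4, 5, 10, 20.
Check 6^d mod 25 for each divisor in increasing order:
6^1 ≡ 6 (mod 25)
6^2 ≡ 11 (mod 25)
6^4 ≡ 21 (mod 25)
6^5 ≡ 1 (mod 25) ✓
So ord_25(6) = 5.

5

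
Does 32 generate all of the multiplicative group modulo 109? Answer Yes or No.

φ(109) = 109 − 1 = 108 = 2^2 · 3^3.
An element g generates (Z/109Z)^× iff g^(108/q) ≢ 1 (mod 109) for each prime q ∈ {2, 3}.
32^54 ≡ 108 (mod 109)  [q = 2: ≢ 1 ✓]
32^36 ≡ 1 (mod 109)  [q = 3: ≡ 1 ✗]
Since 32^36 ≡ 1, the order of 32 divides 36 < 108, so 32 is not a primitive root.

No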